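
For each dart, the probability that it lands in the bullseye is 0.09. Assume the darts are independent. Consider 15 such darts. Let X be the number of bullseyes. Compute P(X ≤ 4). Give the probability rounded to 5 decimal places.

0.99180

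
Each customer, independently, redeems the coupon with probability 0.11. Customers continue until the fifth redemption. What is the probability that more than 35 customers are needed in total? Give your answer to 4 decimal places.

Needing more than 35 customers ⇔ fewer than 5 successes in the first 35. With X ~ Binomial(35, 0.11), P(Y > 35) = P(X ≤ 4).
  k=0: C(35,0)·0.11^0·0.89^35 = 0.016930
  k=1: C(35,1)·0.11^1·0.89^34 = 0.073235
  k=2: C(35,2)·0.11^2·0.89^33 = 0.153877
  k=3: C(35,3)·0.11^3·0.89^32 = 0.209203
  k=4: C(35,4)·0.11^4·0.89^31 = 0.206852
P(X ≤ 4) = 0.660097

0.6601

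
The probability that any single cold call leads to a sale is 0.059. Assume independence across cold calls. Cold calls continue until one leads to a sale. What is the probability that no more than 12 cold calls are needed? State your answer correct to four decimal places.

0.5180

Y = number of cold calls to the first success; geometric, p = 0.059.
P(Y ≤ 12) = 1 − (1−p)^12 = 1 − 0.482032 = 0.517968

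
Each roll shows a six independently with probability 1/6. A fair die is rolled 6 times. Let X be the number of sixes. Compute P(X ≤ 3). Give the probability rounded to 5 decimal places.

X ~ Binomial(6, 0.166667); P(X ≤ 3) = Σ C(6,k) p^k (1−p)^(6−k) over k:
  k=0: C(6,0)·0.166667^0·0.833333^6 = 0.3348980
  k=1: C(6,1)·0.166667^1·0.833333^5 = 0.4018776
  k=2: C(6,2)·0.166667^2·0.833333^4 = 0.2009388
  k=3: C(6,3)·0.166667^3·0.833333^3 = 0.0535837
Total = 0.9912980

0.99130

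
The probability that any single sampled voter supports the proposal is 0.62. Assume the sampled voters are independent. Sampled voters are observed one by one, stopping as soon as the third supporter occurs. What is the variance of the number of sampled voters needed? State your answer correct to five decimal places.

Y = total sampled voters until the third success; negative binomial with r=3, p=0.62.
Var(Y) = r(1−p)/p² = 3·0.38 / 0.62² = 2.9656608

2.96566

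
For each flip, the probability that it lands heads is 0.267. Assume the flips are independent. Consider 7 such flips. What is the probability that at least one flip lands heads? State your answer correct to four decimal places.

P(at least one) = 1 − P(none) = 1 − (1 − 0.267)^7
= 1 − 0.113691 = 0.886309

0.8863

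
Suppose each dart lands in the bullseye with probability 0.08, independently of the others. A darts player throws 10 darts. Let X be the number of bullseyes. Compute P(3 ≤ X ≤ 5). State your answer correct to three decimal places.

X ~ Binomial(10, 0.08); P(3 ≤ X ≤ 5) = Σ C(10,k) p^k (1−p)^(10−k) over k:
  k=3: C(10,3)·0.08^3·0.92^7 = 0.03427
  k=4: C(10,4)·0.08^4·0.92^6 = 0.00522
  k=5: C(10,5)·0.08^5·0.92^5 = 0.00054
Total = 0.04003

0.040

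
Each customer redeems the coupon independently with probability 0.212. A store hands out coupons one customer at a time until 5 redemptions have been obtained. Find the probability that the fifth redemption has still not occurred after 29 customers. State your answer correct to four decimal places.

0.2334

Needing more than 29 customers ⇔ fewer than 5 successes in the first 29. With X ~ Binomial(29, 0.212), P(Y > 29) = P(X ≤ 4).
  k=0: C(29,0)·0.212^0·0.788^29 = 0.000998
  k=1: C(29,1)·0.212^1·0.788^28 = 0.007789
  k=2: C(29,2)·0.212^2·0.788^27 = 0.029336
  k=3: C(29,3)·0.212^3·0.788^26 = 0.071033
  k=4: C(29,4)·0.212^4·0.788^25 = 0.124217
P(X ≤ 4) = 0.233373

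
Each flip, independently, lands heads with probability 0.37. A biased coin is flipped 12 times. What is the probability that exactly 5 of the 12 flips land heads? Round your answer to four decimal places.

0.2163

X ~ Binomial(n=12, p=0.37).
P(X=5) = C(12,5) · p^5 · (1−p)^7
= 792 · 0.0069344 · 0.03939 = 0.216330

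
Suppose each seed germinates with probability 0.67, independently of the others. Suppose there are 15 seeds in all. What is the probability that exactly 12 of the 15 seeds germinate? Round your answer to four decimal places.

X ~ Binomial(n=15, p=0.67).
P(X=12) = C(15,12) · p^12 · (1−p)^3
= 455 · 0.0081827 · 0.035937 = 0.133798

0.1338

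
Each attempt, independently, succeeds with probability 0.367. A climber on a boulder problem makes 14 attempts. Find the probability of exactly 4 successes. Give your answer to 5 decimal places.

X ~ Binomial(n=14, p=0.367).
P(X=4) = C(14,4) · p^4 · (1−p)^10
= 1001 · 0.018141 · 0.010328 = 0.1875579

0.18756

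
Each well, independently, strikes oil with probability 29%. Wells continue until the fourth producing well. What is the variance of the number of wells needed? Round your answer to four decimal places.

33.7693

Y = total wells until the fourth success; negative binomial with r=4, p=0.29.
Var(Y) = r(1−p)/p² = 4·0.71 / 0.29² = 33.769322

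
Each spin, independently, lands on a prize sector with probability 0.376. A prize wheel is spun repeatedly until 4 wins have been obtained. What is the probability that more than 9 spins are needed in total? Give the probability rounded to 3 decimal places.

0.543

Needing more than 9 spins ⇔ fewer than 4 successes in the first 9. With X ~ Binomial(9, 0.376), P(Y > 9) = P(X ≤ 3).
  k=0: C(9,0)·0.376^0·0.624^9 = 0.01434
  k=1: C(9,1)·0.376^1·0.624^8 = 0.07779
  k=2: C(9,2)·0.376^2·0.624^7 = 0.18749
  k=3: C(9,3)·0.376^3·0.624^6 = 0.26360
P(X ≤ 3) = 0.54322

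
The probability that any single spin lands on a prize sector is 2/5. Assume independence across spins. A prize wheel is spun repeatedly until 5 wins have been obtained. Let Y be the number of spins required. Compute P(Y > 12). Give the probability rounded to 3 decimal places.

0.438

Needing more than 12 spins ⇔ fewer than 5 successes in the first 12. With X ~ Binomial(12, 0.40), P(Y > 12) = P(X ≤ 4).
  k=0: C(12,0)·0.40^0·0.60^12 = 0.00218
  k=1: C(12,1)·0.40^1·0.60^11 = 0.01741
  k=2: C(12,2)·0.40^2·0.60^10 = 0.06385
  k=3: C(12,3)·0.40^3·0.60^9 = 0.14189
  k=4: C(12,4)·0.40^4·0.60^8 = 0.21284
P(X ≤ 4) = 0.43818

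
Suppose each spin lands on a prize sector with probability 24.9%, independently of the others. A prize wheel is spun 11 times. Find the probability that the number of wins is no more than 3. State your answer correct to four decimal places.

0.7161

X ~ Binomial(11, 0.249); P(X ≤ 3) = Σ C(11,k) p^k (1−p)^(11−k) over k:
  k=0: C(11,0)·0.249^0·0.751^11 = 0.042859
  k=1: C(11,1)·0.249^1·0.751^10 = 0.156312
  k=2: C(11,2)·0.249^2·0.751^9 = 0.259132
  k=3: C(11,3)·0.249^3·0.751^8 = 0.257752
Total = 0.716054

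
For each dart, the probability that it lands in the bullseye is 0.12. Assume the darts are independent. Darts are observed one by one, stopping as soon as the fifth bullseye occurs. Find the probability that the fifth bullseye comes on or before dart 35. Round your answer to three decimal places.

0.412

Finishing within 35 darts ⇔ at least 5 successes in the first 35. With X ~ Binomial(35, 0.12), P(Y ≤ 35) = 1 − P(X ≤ 4).
  k=0: C(35,0)·0.12^0·0.88^35 = 0.01140
  k=1: C(35,1)·0.12^1·0.88^34 = 0.05441
  k=2: C(35,2)·0.12^2·0.88^33 = 0.12613
  k=3: C(35,3)·0.12^3·0.88^32 = 0.18919
  k=4: C(35,4)·0.12^4·0.88^31 = 0.20639
1 − 0.58751 = 0.41249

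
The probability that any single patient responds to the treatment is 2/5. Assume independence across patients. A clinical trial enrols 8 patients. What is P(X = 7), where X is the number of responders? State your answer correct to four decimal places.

0.0079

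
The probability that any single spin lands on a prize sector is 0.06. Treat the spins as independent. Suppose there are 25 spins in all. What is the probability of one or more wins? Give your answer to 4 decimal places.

0.7871

P(at least one) = 1 − P(none) = 1 − (1 − 0.06)^25
= 1 − 0.212910 = 0.787090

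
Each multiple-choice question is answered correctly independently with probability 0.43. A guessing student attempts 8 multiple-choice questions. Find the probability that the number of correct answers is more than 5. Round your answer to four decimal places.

0.0711

X ~ Binomial(8, 0.43); P(X ≥ 6) = Σ C(8,k) p^k (1−p)^(8−k) over k:
  k=6: C(8,6)·0.43^6·0.57^2 = 0.057507
  k=7: C(8,7)·0.43^7·0.57^1 = 0.012395
  k=8: C(8,8)·0.43^8·0.57^0 = 0.001169
Total = 0.071070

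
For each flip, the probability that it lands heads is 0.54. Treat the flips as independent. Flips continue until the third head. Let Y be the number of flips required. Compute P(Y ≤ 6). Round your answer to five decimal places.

Finishing within 6 flips ⇔ at least 3 successes in the first 6. With X ~ Binomial(6, 0.54), P(Y ≤ 6) = 1 − P(X ≤ 2).
  k=0: C(6,0)·0.54^0·0.46^6 = 0.0094743
  k=1: C(6,1)·0.54^1·0.46^5 = 0.0667320
  k=2: C(6,2)·0.54^2·0.46^4 = 0.1958439
1 − 0.2720502 = 0.7279498

0.72795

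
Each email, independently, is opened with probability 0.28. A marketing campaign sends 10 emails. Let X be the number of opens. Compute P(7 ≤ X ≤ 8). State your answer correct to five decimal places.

X ~ Binomial(10, 0.28); P(7 ≤ X ≤ 8) = Σ C(10,k) p^k (1−p)^(10−k) over k:
  k=7: C(10,7)·0.28^7·0.72^3 = 0.0060435
  k=8: C(10,8)·0.28^8·0.72^2 = 0.0008813
Total = 0.0069248

0.00692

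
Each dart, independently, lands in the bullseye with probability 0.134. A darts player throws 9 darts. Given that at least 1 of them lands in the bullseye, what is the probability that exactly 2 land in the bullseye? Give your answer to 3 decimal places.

0.325

X ~ Binomial(9, 0.134). Want P(X=2 | X≥1) = P(X=2) / P(X≥1).
P(X=2) = C(9,2)·0.134^2·0.866^7 = 0.23612
P(X≥1) = 1 − 0.27394 = 0.72606
Ratio = 0.23612 / 0.72606 = 0.32521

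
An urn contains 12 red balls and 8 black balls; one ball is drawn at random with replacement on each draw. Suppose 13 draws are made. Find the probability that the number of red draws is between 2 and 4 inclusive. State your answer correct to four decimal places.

0.0319

X ~ Binomial(13, 0.60); P(2 ≤ X ≤ 4) = Σ C(13,k) p^k (1−p)^(13−k) over k:
  k=2: C(13,2)·0.60^2·0.40^11 = 0.001178
  k=3: C(13,3)·0.60^3·0.40^10 = 0.006478
  k=4: C(13,4)·0.60^4·0.40^9 = 0.024291
Total = 0.031947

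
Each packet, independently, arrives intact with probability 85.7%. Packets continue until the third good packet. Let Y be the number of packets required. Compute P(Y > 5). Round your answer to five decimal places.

Needing more than 5 packets ⇔ fewer than 3 successes in the first 5. With X ~ Binomial(5, 0.857), P(Y > 5) = P(X ≤ 2).
  k=0: C(5,0)·0.857^0·0.143^5 = 0.0000598
  k=1: C(5,1)·0.857^1·0.143^4 = 0.0017918
  k=2: C(5,2)·0.857^2·0.143^3 = 0.0214768
P(X ≤ 2) = 0.0233284

0.02333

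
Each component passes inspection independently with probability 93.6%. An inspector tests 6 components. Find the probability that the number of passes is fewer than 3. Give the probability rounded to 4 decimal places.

X ~ Binomial(6, 0.936); P(X ≤ 2) = Σ C(6,k) p^k (1−p)^(6−k) over k:
  k=0: C(6,0)·0.936^0·0.064^6 = 0.000000
  k=1: C(6,1)·0.936^1·0.064^5 = 0.000006
  k=2: C(6,2)·0.936^2·0.064^4 = 0.000220
Total = 0.000227

0.0002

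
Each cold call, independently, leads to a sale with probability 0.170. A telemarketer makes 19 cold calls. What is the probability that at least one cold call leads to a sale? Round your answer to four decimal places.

0.9710

P(at least one) = 1 − P(none) = 1 − (1 − 0.17)^19
= 1 − 0.029006 = 0.970994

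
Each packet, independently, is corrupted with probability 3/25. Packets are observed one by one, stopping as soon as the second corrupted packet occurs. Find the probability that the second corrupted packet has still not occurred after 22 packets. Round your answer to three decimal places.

Needing more than 22 packets ⇔ fewer than 2 successes in the first 22. With X ~ Binomial(22, 0.12), P(Y > 22) = P(X ≤ 1).
  k=0: C(22,0)·0.12^0·0.88^22 = 0.06006
  k=1: C(22,1)·0.12^1·0.88^21 = 0.18019
P(X ≤ 1) = 0.24026

0.240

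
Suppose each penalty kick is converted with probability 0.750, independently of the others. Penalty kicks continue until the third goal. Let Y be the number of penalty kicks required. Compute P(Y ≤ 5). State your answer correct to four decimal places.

0.8965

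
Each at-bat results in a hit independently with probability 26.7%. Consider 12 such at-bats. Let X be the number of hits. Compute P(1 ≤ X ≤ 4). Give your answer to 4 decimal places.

0.7813

X ~ Binomial(12, 0.267); P(1 ≤ X ≤ 4) = Σ C(12,k) p^k (1−p)^(12−k) over k:
  k=1: C(12,1)·0.267^1·0.733^11 = 0.105157
  k=2: C(12,2)·0.267^2·0.733^10 = 0.210672
  k=3: C(12,3)·0.267^3·0.733^9 = 0.255795
  k=4: C(12,4)·0.267^4·0.733^8 = 0.209644
Total = 0.781267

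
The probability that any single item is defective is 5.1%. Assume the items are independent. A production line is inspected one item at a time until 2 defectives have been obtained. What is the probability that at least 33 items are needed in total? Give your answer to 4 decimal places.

0.5094

Needing more than 32 items ⇔ fewer than 2 successes in the first 32. With X ~ Binomial(32, 0.051), P(Y > 32) = P(X ≤ 1).
  k=0: C(32,0)·0.051^0·0.949^32 = 0.187292
  k=1: C(32,1)·0.051^1·0.949^31 = 0.322087
P(X ≤ 1) = 0.509378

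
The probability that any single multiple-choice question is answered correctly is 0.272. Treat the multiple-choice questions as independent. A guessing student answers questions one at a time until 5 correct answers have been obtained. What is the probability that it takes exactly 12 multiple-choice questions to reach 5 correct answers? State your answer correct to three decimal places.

Y = trial on which the fifth success occurs; negative binomial, r=5, p=0.272.
P(Y=12) = C(11,4) · p^5 · (1−p)^7
= 330 · 0.0014888 · 0.10837 = 0.05324

0.053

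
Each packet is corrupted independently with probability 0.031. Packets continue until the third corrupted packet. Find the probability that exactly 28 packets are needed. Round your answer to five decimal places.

Y = trial on which the third success occurs; negative binomial, r=3, p=0.031.
P(Y=28) = C(27,2) · p^3 · (1−p)^25
= 351 · 2.9791e-05 · 0.45509 = 0.0047587

0.00476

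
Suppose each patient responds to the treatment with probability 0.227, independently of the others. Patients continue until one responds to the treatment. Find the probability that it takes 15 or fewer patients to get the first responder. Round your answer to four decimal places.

0.9790

Y = number of patients to the first success; geometric, p = 0.227.
P(Y ≤ 15) = 1 − (1−p)^15 = 1 − 0.021023 = 0.978977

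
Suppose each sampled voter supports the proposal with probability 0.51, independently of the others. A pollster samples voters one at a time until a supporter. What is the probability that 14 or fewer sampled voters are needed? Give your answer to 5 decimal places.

Y = number of sampled voters to the first success; geometric, p = 0.51.
P(Y ≤ 14) = 1 − (1−p)^14 = 1 − 0.0000460 = 0.9999540

0.99995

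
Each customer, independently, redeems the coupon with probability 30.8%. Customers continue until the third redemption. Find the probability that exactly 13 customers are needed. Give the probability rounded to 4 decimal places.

0.0486

Y = trial on which the third success occurs; negative binomial, r=3, p=0.308.
P(Y=13) = C(12,2) · p^3 · (1−p)^10
= 66 · 0.029218 · 0.02518 = 0.048558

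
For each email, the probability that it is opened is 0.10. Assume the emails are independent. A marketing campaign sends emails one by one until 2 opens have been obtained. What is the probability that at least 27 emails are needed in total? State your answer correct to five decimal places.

Needing more than 26 emails ⇔ fewer than 2 successes in the first 26. With X ~ Binomial(26, 0.10), P(Y > 26) = P(X ≤ 1).
  k=0: C(26,0)·0.10^0·0.90^26 = 0.0646108
  k=1: C(26,1)·0.10^1·0.90^25 = 0.1866535
P(X ≤ 1) = 0.2512643

0.25126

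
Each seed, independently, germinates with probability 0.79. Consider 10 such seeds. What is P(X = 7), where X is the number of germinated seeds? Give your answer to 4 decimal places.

X ~ Binomial(n=10, p=0.79).
P(X=7) = C(10,7) · p^7 · (1−p)^3
= 120 · 0.19204 · 0.009261 = 0.213417

0.2134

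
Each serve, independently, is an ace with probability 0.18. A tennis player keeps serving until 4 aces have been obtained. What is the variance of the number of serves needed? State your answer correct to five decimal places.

101.23457

Y = total serves until the fourth success; negative binomial with r=4, p=0.18.
Var(Y) = r(1−p)/p² = 4·0.82 / 0.18² = 101.2345679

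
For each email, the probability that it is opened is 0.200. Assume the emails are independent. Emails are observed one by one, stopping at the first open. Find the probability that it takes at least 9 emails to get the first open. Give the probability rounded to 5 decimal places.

0.16777

Y = number of emails to the first success; geometric, p = 0.20.
P(Y > 8) = P(first 8 all fail) = (1−p)^8 = 0.1677722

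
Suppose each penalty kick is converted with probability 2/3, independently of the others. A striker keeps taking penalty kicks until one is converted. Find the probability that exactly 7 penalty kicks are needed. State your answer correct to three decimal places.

Geometric (trials to first success), p = 0.666667.
P(Y = 7) = (1−p)^6 · p = 0.0013717 · 0.666667 = 0.00091

0.001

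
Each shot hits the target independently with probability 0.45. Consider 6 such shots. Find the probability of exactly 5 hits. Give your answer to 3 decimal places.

X ~ Binomial(n=6, p=0.45).
P(X=5) = C(6,5) · p^5 · (1−p)^1
= 6 · 0.018453 · 0.55 = 0.06089

0.061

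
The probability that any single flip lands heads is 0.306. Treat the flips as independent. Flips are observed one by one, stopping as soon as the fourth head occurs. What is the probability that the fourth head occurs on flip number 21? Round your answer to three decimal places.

0.020

Y = trial on which the fourth success occurs; negative binomial, r=4, p=0.306.
P(Y=21) = C(20,3) · p^4 · (1−p)^17
= 1140 · 0.0087677 · 0.0020096 = 0.02009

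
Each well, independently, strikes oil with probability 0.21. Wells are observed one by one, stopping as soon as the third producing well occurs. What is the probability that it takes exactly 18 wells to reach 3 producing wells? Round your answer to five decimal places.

Y = trial on which the third success occurs; negative binomial, r=3, p=0.21.
P(Y=18) = C(17,2) · p^3 · (1−p)^15
= 136 · 0.009261 · 0.029134 = 0.0366947

0.03669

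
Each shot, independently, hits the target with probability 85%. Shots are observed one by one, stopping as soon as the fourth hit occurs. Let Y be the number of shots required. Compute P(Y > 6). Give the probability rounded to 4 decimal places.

0.0473

Needing more than 6 shots ⇔ fewer than 4 successes in the first 6. With X ~ Binomial(6, 0.85), P(Y > 6) = P(X ≤ 3).
  k=0: C(6,0)·0.85^0·0.15^6 = 0.000011
  k=1: C(6,1)·0.85^1·0.15^5 = 0.000387
  k=2: C(6,2)·0.85^2·0.15^4 = 0.005486
  k=3: C(6,3)·0.85^3·0.15^3 = 0.041453
P(X ≤ 3) = 0.047339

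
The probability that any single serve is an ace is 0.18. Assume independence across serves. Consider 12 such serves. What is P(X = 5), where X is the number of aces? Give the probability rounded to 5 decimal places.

X ~ Binomial(n=12, p=0.18).
P(X=5) = C(12,5) · p^5 · (1−p)^7
= 792 · 0.00018896 · 0.24929 = 0.0373065

0.03731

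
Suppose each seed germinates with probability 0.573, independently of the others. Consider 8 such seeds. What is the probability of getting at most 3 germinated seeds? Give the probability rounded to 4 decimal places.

0.2182

X ~ Binomial(8, 0.573); P(X ≤ 3) = Σ C(8,k) p^k (1−p)^(8−k) over k:
  k=0: C(8,0)·0.573^0·0.427^8 = 0.001105
  k=1: C(8,1)·0.573^1·0.427^7 = 0.011864
  k=2: C(8,2)·0.573^2·0.427^6 = 0.055723
  k=3: C(8,3)·0.573^3·0.427^5 = 0.149552
Total = 0.218244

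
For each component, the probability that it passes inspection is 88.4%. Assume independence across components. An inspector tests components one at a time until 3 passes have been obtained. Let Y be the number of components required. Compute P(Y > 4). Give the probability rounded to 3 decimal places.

0.069

Needing more than 4 components ⇔ fewer than 3 successes in the first 4. With X ~ Binomial(4, 0.884), P(Y > 4) = P(X ≤ 2).
  k=0: C(4,0)·0.884^0·0.116^4 = 0.00018
  k=1: C(4,1)·0.884^1·0.116^3 = 0.00552
  k=2: C(4,2)·0.884^2·0.116^2 = 0.06309
P(X ≤ 2) = 0.06879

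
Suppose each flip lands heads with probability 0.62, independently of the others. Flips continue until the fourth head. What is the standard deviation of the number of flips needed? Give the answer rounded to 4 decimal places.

Y = total flips until the fourth success; negative binomial with r=4, p=0.62.
SD(Y) = √[r(1−p)/p²] = √(3.954214) = 1.988521

1.9885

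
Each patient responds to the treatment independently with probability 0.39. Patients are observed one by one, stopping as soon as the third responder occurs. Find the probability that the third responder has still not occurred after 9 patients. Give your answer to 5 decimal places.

0.25107

Needing more than 9 patients ⇔ fewer than 3 successes in the first 9. With X ~ Binomial(9, 0.39), P(Y > 9) = P(X ≤ 2).
  k=0: C(9,0)·0.39^0·0.61^9 = 0.0116941
  k=1: C(9,1)·0.39^1·0.61^8 = 0.0672893
  k=2: C(9,2)·0.39^2·0.61^7 = 0.1720840
P(X ≤ 2) = 0.2510674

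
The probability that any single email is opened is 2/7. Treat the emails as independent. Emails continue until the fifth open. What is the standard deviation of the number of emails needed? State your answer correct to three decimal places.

6.614

Y = total emails until the fifth success; negative binomial with r=5, p=0.285714.
SD(Y) = √[r(1−p)/p²] = √(43.75000) = 6.61438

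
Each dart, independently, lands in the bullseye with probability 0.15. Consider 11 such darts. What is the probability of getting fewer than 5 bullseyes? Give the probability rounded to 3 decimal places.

0.984

X ~ Binomial(11, 0.15); P(X ≤ 4) = Σ C(11,k) p^k (1−p)^(11−k) over k:
  k=0: C(11,0)·0.15^0·0.85^11 = 0.16734
  k=1: C(11,1)·0.15^1·0.85^10 = 0.32484
  k=2: C(11,2)·0.15^2·0.85^9 = 0.28663
  k=3: C(11,3)·0.15^3·0.85^8 = 0.15174
  k=4: C(11,4)·0.15^4·0.85^7 = 0.05356
Total = 0.98411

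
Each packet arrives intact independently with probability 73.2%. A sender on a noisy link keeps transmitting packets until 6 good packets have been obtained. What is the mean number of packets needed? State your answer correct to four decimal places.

Y = total packets until the sixth success; negative binomial with r=6, p=0.732.
E[Y] = r / p = 6 / 0.732 = 8.196721

8.1967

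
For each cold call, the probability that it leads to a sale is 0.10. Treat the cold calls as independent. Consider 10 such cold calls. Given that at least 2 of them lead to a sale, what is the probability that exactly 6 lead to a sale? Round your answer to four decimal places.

0.0005

X ~ Binomial(10, 0.10). Want P(X=6 | X≥2) = P(X=6) / P(X≥2).
P(X=6) = C(10,6)·0.10^6·0.90^4 = 0.000138
P(X≥2) = 1 − 0.348678 − 0.387420 = 0.263901
Ratio = 0.000138 / 0.263901 = 0.000522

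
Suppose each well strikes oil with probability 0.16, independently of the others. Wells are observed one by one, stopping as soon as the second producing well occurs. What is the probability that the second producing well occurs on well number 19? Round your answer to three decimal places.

Y = trial on which the second success occurs; negative binomial, r=2, p=0.16.
P(Y=19) = C(18,1) · p^2 · (1−p)^17
= 18 · 0.0256 · 0.051612 = 0.02378

0.024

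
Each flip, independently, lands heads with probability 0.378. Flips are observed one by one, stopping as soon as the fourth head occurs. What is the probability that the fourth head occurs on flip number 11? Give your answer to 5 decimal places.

Y = trial on which the fourth success occurs; negative binomial, r=4, p=0.378.
P(Y=11) = C(10,3) · p^4 · (1−p)^7
= 120 · 0.020416 · 0.036019 = 0.0882432

0.08824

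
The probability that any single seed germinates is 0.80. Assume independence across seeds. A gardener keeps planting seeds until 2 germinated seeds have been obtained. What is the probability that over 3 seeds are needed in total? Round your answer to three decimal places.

0.104

Needing more than 3 seeds ⇔ fewer than 2 successes in the first 3. With X ~ Binomial(3, 0.80), P(Y > 3) = P(X ≤ 1).
  k=0: C(3,0)·0.80^0·0.20^3 = 0.00800
  k=1: C(3,1)·0.80^1·0.20^2 = 0.09600
P(X ≤ 1) = 0.10400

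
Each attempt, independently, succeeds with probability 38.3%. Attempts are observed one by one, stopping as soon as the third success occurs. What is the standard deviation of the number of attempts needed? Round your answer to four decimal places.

3.5523

Y = total attempts until the third success; negative binomial with r=3, p=0.383.
SD(Y) = √[r(1−p)/p²] = √(12.618533) = 3.552257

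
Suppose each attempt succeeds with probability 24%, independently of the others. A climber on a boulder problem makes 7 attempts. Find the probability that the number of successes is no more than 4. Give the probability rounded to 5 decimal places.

X ~ Binomial(7, 0.24); P(X ≤ 4) = Σ C(7,k) p^k (1−p)^(7−k) over k:
  k=0: C(7,0)·0.24^0·0.76^7 = 0.1464519
  k=1: C(7,1)·0.24^1·0.76^6 = 0.3237359
  k=2: C(7,2)·0.24^2·0.76^5 = 0.3066971
  k=3: C(7,3)·0.24^3·0.76^4 = 0.1614196
  k=4: C(7,4)·0.24^4·0.76^3 = 0.0509746
Total = 0.9892791

0.98928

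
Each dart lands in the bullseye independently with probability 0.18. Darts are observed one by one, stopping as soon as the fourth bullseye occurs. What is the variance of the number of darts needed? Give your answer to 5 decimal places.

Y = total darts until the fourth success; negative binomial with r=4, p=0.18.
Var(Y) = r(1−p)/p² = 4·0.82 / 0.18² = 101.2345679

101.23457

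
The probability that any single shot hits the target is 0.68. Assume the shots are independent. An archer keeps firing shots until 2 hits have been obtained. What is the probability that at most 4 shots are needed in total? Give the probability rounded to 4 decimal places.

Finishing within 4 shots ⇔ at least 2 successes in the first 4. With X ~ Binomial(4, 0.68), P(Y ≤ 4) = 1 − P(X ≤ 1).
  k=0: C(4,0)·0.68^0·0.32^4 = 0.010486
  k=1: C(4,1)·0.68^1·0.32^3 = 0.089129
1 − 0.099615 = 0.900385

0.9004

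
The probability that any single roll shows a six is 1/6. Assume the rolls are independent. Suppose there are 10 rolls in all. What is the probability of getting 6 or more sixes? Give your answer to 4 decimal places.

0.0024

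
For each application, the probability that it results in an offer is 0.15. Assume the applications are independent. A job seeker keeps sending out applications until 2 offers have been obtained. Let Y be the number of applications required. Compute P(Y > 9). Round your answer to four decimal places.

Needing more than 9 applications ⇔ fewer than 2 successes in the first 9. With X ~ Binomial(9, 0.15), P(Y > 9) = P(X ≤ 1).
  k=0: C(9,0)·0.15^0·0.85^9 = 0.231617
  k=1: C(9,1)·0.15^1·0.85^8 = 0.367862
P(X ≤ 1) = 0.599479

0.5995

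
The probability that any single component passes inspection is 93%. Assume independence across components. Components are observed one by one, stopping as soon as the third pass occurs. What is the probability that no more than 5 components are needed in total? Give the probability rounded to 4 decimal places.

0.9969

Finishing within 5 components ⇔ at least 3 successes in the first 5. With X ~ Binomial(5, 0.93), P(Y ≤ 5) = 1 − P(X ≤ 2).
  k=0: C(5,0)·0.93^0·0.07^5 = 0.000002
  k=1: C(5,1)·0.93^1·0.07^4 = 0.000112
  k=2: C(5,2)·0.93^2·0.07^3 = 0.002967
1 − 0.003080 = 0.996920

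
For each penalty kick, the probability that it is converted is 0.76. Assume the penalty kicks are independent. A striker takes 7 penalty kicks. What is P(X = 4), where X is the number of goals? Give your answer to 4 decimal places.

X ~ Binomial(n=7, p=0.76).
P(X=4) = C(7,4) · p^4 · (1−p)^3
= 35 · 0.33362 · 0.013824 = 0.161420

0.1614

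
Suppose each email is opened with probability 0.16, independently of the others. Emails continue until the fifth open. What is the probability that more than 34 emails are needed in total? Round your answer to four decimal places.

0.3469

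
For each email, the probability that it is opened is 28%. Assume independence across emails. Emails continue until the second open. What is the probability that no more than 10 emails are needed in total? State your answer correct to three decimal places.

Finishing within 10 emails ⇔ at least 2 successes in the first 10. With X ~ Binomial(10, 0.28), P(Y ≤ 10) = 1 − P(X ≤ 1).
  k=0: C(10,0)·0.28^0·0.72^10 = 0.03744
  k=1: C(10,1)·0.28^1·0.72^9 = 0.14560
1 − 0.18304 = 0.81696

0.817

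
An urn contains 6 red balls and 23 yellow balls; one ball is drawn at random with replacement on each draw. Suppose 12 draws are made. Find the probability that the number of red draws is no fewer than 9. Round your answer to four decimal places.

0.0001

X ~ Binomial(12, 0.206897); P(X ≥ 9) = Σ C(12,k) p^k (1−p)^(12−k) over k:
  k=9: C(12,9)·0.206897^9·0.793103^3 = 0.000076
  k=10: C(12,10)·0.206897^10·0.793103^2 = 0.000006
  k=11: C(12,11)·0.206897^11·0.793103^1 = 0.000000
  k=12: C(12,12)·0.206897^12·0.793103^0 = 0.000000
Total = 0.000082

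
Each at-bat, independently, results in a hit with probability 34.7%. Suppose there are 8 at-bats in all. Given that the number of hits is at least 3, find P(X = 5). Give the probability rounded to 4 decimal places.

0.1388

X ~ Binomial(8, 0.347). Want P(X=5 | X≥3) = P(X=5) / P(X≥3).
P(X=5) = C(8,5)·0.347^5·0.653^3 = 0.078447
P(X≥3) = 1 − 0.033060 − 0.140544 − 0.261394 = 0.565002
Ratio = 0.078447 / 0.565002 = 0.138843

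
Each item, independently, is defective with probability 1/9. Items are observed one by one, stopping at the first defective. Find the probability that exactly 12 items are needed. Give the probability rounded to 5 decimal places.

Geometric (trials to first success), p = 0.111111.
P(Y = 12) = (1−p)^11 · p = 0.27373 · 0.111111 = 0.0304144

0.03041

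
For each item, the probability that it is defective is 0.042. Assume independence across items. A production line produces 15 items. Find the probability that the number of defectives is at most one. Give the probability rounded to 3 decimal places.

X ~ Binomial(15, 0.042); P(X ≤ 1) = Σ C(15,k) p^k (1−p)^(15−k) over k:
  k=0: C(15,0)·0.042^0·0.958^15 = 0.52539
  k=1: C(15,1)·0.042^1·0.958^14 = 0.34551
Total = 0.87090

0.871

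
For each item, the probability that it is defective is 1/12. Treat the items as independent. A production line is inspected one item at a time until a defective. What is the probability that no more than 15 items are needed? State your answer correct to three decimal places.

0.729

Y = number of items to the first success; geometric, p = 0.083333.
P(Y ≤ 15) = 1 − (1−p)^15 = 1 − 0.27113 = 0.72887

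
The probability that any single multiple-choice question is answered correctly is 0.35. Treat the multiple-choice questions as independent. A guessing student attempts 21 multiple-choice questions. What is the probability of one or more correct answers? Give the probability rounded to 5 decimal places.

0.99988

P(at least one) = 1 − P(none) = 1 − (1 − 0.35)^21
= 1 − 0.0001178 = 0.9998822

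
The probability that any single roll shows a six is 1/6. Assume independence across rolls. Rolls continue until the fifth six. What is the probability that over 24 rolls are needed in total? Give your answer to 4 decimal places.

0.6294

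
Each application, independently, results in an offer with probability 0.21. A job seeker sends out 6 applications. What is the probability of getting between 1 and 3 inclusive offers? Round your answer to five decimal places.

0.73668

X ~ Binomial(6, 0.21); P(1 ≤ X ≤ 3) = Σ C(6,k) p^k (1−p)^(6−k) over k:
  k=1: C(6,1)·0.21^1·0.79^5 = 0.3877091
  k=2: C(6,2)·0.21^2·0.79^4 = 0.2576548
  k=3: C(6,3)·0.21^3·0.79^3 = 0.0913207
Total = 0.7366846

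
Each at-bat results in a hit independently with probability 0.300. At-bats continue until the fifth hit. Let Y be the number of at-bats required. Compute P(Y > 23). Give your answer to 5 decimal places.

Needing more than 23 at-bats ⇔ fewer than 5 successes in the first 23. With X ~ Binomial(23, 0.30), P(Y > 23) = P(X ≤ 4).
  k=0: C(23,0)·0.30^0·0.70^23 = 0.0002737
  k=1: C(23,1)·0.30^1·0.70^22 = 0.0026978
  k=2: C(23,2)·0.30^2·0.70^21 = 0.0127181
  k=3: C(23,3)·0.30^3·0.70^20 = 0.0381543
  k=4: C(23,4)·0.30^4·0.70^19 = 0.0817591
P(X ≤ 4) = 0.1356030

0.13560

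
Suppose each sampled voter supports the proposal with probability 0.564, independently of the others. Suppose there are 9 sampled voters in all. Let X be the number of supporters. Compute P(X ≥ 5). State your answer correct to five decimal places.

X ~ Binomial(9, 0.564); P(X ≥ 5) = Σ C(9,k) p^k (1−p)^(9−k) over k:
  k=5: C(9,5)·0.564^5·0.436^4 = 0.2598436
  k=6: C(9,6)·0.564^6·0.436^3 = 0.2240853
  k=7: C(9,7)·0.564^7·0.436^2 = 0.1242308
  k=8: C(9,8)·0.564^8·0.436^1 = 0.0401755
  k=9: C(9,9)·0.564^9·0.436^0 = 0.0057745
Total = 0.6541097

0.65411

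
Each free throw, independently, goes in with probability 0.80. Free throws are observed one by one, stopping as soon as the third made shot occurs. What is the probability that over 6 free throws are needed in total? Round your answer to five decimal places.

Needing more than 6 free throws ⇔ fewer than 3 successes in the first 6. With X ~ Binomial(6, 0.80), P(Y > 6) = P(X ≤ 2).
  k=0: C(6,0)·0.80^0·0.20^6 = 0.0000640
  k=1: C(6,1)·0.80^1·0.20^5 = 0.0015360
  k=2: C(6,2)·0.80^2·0.20^4 = 0.0153600
P(X ≤ 2) = 0.0169600

0.01696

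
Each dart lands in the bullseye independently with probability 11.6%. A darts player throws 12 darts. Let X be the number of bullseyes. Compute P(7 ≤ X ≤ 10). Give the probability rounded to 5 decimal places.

X ~ Binomial(12, 0.116); P(7 ≤ X ≤ 10) = Σ C(12,k) p^k (1−p)^(12−k) over k:
  k=7: C(12,7)·0.116^7·0.884^5 = 0.0001208
  k=8: C(12,8)·0.116^8·0.884^4 = 0.0000099
  k=9: C(12,9)·0.116^9·0.884^3 = 0.0000006
  k=10: C(12,10)·0.116^10·0.884^2 = 0.0000000
Total = 0.0001313

0.00013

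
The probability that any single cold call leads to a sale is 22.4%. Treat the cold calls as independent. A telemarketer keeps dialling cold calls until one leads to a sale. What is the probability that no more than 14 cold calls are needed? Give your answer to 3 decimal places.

Y = number of cold calls to the first success; geometric, p = 0.224.
P(Y ≤ 14) = 1 − (1−p)^14 = 1 − 0.02871 = 0.97129

0.971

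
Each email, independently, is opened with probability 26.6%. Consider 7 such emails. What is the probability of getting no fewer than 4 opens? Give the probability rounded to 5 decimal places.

0.08627

X ~ Binomial(7, 0.266); P(X ≥ 4) = Σ C(7,k) p^k (1−p)^(7−k) over k:
  k=4: C(7,4)·0.266^4·0.734^3 = 0.0692919
  k=5: C(7,5)·0.266^5·0.734^2 = 0.0150668
  k=6: C(7,6)·0.266^6·0.734^1 = 0.0018201
  k=7: C(7,7)·0.266^7·0.734^0 = 0.0000942
Total = 0.0862730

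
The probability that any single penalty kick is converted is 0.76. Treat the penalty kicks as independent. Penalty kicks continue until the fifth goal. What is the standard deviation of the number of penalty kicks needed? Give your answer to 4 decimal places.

1.4414

Y = total penalty kicks until the fifth success; negative binomial with r=5, p=0.76.
SD(Y) = √[r(1−p)/p²] = √(2.077562) = 1.441375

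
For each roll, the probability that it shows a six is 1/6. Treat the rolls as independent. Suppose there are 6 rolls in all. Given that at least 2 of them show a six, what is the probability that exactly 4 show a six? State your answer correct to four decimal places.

0.0305

X ~ Binomial(6, 0.166667). Want P(X=4 | X≥2) = P(X=4) / P(X≥2).
P(X=4) = C(6,4)·0.166667^4·0.833333^2 = 0.008038
P(X≥2) = 1 − 0.334898 − 0.401878 = 0.263224
Ratio = 0.008038 / 0.263224 = 0.030535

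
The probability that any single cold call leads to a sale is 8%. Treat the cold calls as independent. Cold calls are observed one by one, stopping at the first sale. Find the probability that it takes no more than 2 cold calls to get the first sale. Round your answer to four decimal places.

Y = number of cold calls to the first success; geometric, p = 0.08.
P(Y ≤ 2) = 1 − (1−p)^2 = 1 − 0.846400 = 0.153600

0.1536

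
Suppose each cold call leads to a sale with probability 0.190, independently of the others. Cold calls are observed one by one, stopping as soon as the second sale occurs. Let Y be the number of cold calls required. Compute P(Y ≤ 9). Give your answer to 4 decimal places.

0.5330

Finishing within 9 cold calls ⇔ at least 2 successes in the first 9. With X ~ Binomial(9, 0.19), P(Y ≤ 9) = 1 − P(X ≤ 1).
  k=0: C(9,0)·0.19^0·0.81^9 = 0.150095
  k=1: C(9,1)·0.19^1·0.81^8 = 0.316866
1 − 0.466961 = 0.533039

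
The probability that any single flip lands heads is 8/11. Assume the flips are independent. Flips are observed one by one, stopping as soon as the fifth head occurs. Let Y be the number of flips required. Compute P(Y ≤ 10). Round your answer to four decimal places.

Finishing within 10 flips ⇔ at least 5 successes in the first 10. With X ~ Binomial(10, 0.727273), P(Y ≤ 10) = 1 − P(X ≤ 4).
  k=0: C(10,0)·0.727273^0·0.272727^10 = 0.000002
  k=1: C(10,1)·0.727273^1·0.272727^9 = 0.000061
  k=2: C(10,2)·0.727273^2·0.272727^8 = 0.000729
  k=3: C(10,3)·0.727273^3·0.272727^7 = 0.005181
  k=4: C(10,4)·0.727273^4·0.272727^6 = 0.024176
1 − 0.030148 = 0.969852

0.9699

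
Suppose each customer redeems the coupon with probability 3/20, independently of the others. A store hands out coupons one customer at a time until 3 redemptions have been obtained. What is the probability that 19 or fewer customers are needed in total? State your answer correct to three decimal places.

0.559

Finishing within 19 customers ⇔ at least 3 successes in the first 19. With X ~ Binomial(19, 0.15), P(Y ≤ 19) = 1 − P(X ≤ 2).
  k=0: C(19,0)·0.15^0·0.85^19 = 0.04560
  k=1: C(19,1)·0.15^1·0.85^18 = 0.15289
  k=2: C(19,2)·0.15^2·0.85^17 = 0.24283
1 − 0.44132 = 0.55868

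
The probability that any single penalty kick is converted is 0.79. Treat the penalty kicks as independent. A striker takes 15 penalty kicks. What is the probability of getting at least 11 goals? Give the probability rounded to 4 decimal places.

X ~ Binomial(15, 0.79); P(X ≥ 11) = Σ C(15,k) p^k (1−p)^(15−k) over k:
  k=11: C(15,11)·0.79^11·0.21^4 = 0.198567
  k=12: C(15,12)·0.79^12·0.21^3 = 0.248997
  k=13: C(15,13)·0.79^13·0.21^2 = 0.216162
  k=14: C(15,14)·0.79^14·0.21^1 = 0.116169
  k=15: C(15,15)·0.79^15·0.21^0 = 0.029134
Total = 0.809030

0.8090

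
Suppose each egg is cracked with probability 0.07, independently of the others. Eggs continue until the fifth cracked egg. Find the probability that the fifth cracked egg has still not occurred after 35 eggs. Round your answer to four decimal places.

0.9052

Needing more than 35 eggs ⇔ fewer than 5 successes in the first 35. With X ~ Binomial(35, 0.07), P(Y > 35) = P(X ≤ 4).
  k=0: C(35,0)·0.07^0·0.93^35 = 0.078868
  k=1: C(35,1)·0.07^1·0.93^34 = 0.207772
  k=2: C(35,2)·0.07^2·0.93^33 = 0.265858
  k=3: C(35,3)·0.07^3·0.93^32 = 0.220119
  k=4: C(35,4)·0.07^4·0.93^31 = 0.132545
P(X ≤ 4) = 0.905163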